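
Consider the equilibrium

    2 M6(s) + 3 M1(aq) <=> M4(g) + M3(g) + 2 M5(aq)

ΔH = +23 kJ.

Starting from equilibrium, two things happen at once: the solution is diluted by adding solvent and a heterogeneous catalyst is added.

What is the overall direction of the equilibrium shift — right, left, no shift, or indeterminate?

left

Dilution lowers every aqueous concentration by the same factor. Δn_aq = 2 − 3 = -1, so the system shifts toward the side with more dissolved moles — to the left.
A catalyst speeds both forward and reverse rates equally; it changes neither Q nor K — no shift from this change.
Only the nonzero effect(s) matter; the net shift is to the left.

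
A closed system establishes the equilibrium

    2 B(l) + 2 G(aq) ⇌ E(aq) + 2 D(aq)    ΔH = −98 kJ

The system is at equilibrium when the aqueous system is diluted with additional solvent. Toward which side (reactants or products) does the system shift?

Dilution lowers every aqueous concentration by the same factor. Δn_aq = 3 − 2 = +1, so the system shifts toward the side with more dissolved moles — to the right.

right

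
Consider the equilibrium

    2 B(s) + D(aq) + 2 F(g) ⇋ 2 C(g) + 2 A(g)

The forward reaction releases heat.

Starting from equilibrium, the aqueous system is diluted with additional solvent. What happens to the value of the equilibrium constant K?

The equilibrium constant depends only on temperature. This perturbation may move the position of equilibrium, but since T is unchanged, K itself is unchanged.

unchanged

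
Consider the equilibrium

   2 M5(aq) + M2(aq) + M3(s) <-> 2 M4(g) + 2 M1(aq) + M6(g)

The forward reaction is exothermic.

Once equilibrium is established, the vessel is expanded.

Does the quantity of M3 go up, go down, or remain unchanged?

Gas moles: reactants 0, products 3 (Δn_gas = +3). Expansion shifts the system toward the side with more moles of gas — to the right.
The net shift is to the right. M3 is a reactant, so its amount decreases.

decreases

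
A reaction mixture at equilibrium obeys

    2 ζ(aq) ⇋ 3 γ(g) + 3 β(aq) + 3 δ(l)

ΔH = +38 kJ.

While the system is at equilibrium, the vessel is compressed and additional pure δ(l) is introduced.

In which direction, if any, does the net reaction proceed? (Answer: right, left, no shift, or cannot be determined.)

Gas moles: reactants 0, products 3 (Δn_gas = +3). Compression shifts the system toward the side with fewer moles of gas — to the left.
δ is a pure liquid; its activity is 1 regardless of amount, so Q is unaffected — no shift from this change.
Only the nonzero effect(s) matter; the net shift is to the left.

left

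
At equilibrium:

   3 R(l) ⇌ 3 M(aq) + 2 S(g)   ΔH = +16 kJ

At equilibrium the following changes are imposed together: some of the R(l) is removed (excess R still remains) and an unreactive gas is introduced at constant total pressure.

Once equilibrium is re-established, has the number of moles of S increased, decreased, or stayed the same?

R is a pure liquid; its activity is 1 regardless of amount, so Q is unaffected — no shift from this change.
Adding inert gas at constant total pressure expands the volume and lowers every reacting partial pressure. With Δn_gas = 2 − 0 = +2, Q moves away from K toward the side with fewer gas moles, so the system shifts toward the side with more gas moles — to the right.
The net shift is to the right. S is a product, so its amount increases.

increases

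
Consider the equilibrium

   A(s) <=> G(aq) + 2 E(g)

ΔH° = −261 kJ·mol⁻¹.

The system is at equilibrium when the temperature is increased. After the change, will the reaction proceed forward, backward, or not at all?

The forward reaction is exothermic. Raising T favours the endothermic direction — shift to the left.

left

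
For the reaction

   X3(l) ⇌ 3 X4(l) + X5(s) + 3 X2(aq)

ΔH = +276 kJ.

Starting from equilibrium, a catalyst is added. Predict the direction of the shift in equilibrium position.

A catalyst speeds both forward and reverse rates equally; it changes neither Q nor K — no shift from this change.

no shift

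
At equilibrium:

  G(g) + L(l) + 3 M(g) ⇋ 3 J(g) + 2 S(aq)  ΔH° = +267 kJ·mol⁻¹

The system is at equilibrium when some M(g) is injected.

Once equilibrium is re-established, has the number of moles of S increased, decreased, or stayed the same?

increases

Adding M (g), a reactant, drives the reaction to the right.
The net shift is to the right. S is a product, so its amount increases.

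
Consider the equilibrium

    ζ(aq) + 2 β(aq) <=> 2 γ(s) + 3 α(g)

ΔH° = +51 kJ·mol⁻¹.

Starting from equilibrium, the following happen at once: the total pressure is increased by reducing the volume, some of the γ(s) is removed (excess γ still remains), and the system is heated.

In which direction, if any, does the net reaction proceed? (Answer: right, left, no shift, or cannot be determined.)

Gas moles: reactants 0, products 3 (Δn_gas = +3). Compression shifts the system toward the side with fewer moles of gas — to the left.
γ is a pure solid; its activity is 1 regardless of amount, so Q is unaffected — no shift from this change.
The forward reaction is endothermic. Raising T favours the endothermic direction — shift to the right.
The individual effects push in opposite directions; without quantitative information the net direction cannot be determined.

cannot be determined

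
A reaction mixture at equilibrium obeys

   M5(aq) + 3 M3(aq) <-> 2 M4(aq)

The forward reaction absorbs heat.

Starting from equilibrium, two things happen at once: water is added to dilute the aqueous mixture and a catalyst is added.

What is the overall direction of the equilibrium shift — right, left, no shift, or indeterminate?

Dilution lowers every aqueous concentration by the same factor. Δn_aq = 2 − 4 = -2, so the system shifts toward the side with more dissolved moles — to the left.
A catalyst speeds both forward and reverse rates equally; it changes neither Q nor K — no shift from this change.
Only the nonzero effect(s) matter; the net shift is to the left.

left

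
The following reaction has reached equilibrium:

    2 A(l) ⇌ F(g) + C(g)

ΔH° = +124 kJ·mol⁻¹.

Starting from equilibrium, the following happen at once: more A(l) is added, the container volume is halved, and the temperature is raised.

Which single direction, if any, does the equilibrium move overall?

A is a pure liquid; its activity is 1 regardless of amount, so Q is unaffected — no shift from this change.
Gas moles: reactants 0, products 2 (Δn_gas = +2). Compression shifts the system toward the side with fewer moles of gas — to the left.
The forward reaction is endothermic. Raising T favours the endothermic direction — shift to the right.
The individual effects push in opposite directions; without quantitative information the net direction cannot be determined.

cannot be determined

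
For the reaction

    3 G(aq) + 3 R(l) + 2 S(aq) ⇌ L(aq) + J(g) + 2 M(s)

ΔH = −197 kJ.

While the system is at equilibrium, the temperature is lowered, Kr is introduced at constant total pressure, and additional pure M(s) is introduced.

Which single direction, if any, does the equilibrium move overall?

The forward reaction is exothermic. Lowering T favours the exothermic direction — shift to the right.
Adding inert gas at constant total pressure expands the volume and lowers every reacting partial pressure. With Δn_gas = 1 − 0 = +1, Q moves away from K toward the side with fewer gas moles, so the system shifts toward the side with more gas moles — to the right.
M is a pure solid; its activity is 1 regardless of amount, so Q is unaffected — no shift from this change.
Only the nonzero effect(s) matter; the net shift is to the right.

right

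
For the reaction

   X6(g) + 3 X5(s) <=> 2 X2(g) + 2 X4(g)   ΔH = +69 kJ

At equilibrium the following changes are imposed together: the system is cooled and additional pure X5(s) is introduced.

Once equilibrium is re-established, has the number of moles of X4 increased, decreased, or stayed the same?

The forward reaction is endothermic. Lowering T favours the exothermic direction — shift to the left.
X5 is a pure solid; its activity is 1 regardless of amount, so Q is unaffected — no shift from this change.
The net shift is to the left. X4 is a product, so its amount decreases.

decreases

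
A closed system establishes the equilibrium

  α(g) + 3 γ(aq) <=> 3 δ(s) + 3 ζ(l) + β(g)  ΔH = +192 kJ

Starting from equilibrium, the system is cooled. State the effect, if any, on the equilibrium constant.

decreases

K depends on temperature via the van 't Hoff relation. The forward reaction is endothermic, so lowering T decreases K.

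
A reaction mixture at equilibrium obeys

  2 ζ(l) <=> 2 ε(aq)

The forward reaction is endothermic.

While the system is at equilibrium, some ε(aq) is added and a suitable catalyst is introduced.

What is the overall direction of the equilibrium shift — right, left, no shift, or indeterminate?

left

Adding ε (aq), a product, drives the reaction to the left.
A catalyst speeds both forward and reverse rates equally; it changes neither Q nor K — no shift from this change.
Only the nonzero effect(s) matter; the net shift is to the left.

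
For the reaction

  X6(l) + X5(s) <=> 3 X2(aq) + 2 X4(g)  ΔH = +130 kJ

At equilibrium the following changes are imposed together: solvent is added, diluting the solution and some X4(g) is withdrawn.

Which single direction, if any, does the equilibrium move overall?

Dilution lowers every aqueous concentration by the same factor. Δn_aq = 3 − 0 = +3, so the system shifts toward the side with more dissolved moles — to the right.
Removing X4 (g), a product, drives the reaction to the right.
All effects act in the same direction — net shift to the right.

right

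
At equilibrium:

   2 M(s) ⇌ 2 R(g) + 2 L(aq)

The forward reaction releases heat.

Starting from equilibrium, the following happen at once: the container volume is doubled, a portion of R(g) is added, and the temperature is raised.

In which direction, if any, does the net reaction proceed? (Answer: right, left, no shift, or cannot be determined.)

Gas moles: reactants 0, products 2 (Δn_gas = +2). Expansion shifts the system toward the side with more moles of gas — to the right.
Adding R (g), a product, drives the reaction to the left.
The forward reaction is exothermic. Raising T favours the endothermic direction — shift to the left.
The individual effects push in opposite directions; without quantitative information the net direction cannot be determined.

cannot be determined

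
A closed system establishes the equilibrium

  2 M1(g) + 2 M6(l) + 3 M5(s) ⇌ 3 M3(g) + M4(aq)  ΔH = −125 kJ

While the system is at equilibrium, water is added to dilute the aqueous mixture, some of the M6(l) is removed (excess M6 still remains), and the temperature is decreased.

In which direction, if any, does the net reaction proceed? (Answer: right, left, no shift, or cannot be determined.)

Dilution lowers every aqueous concentration by the same factor. Δn_aq = 1 − 0 = +1, so the system shifts toward the side with more dissolved moles — to the right.
M6 is a pure liquid; its activity is 1 regardless of amount, so Q is unaffected — no shift from this change.
The forward reaction is exothermic. Lowering T favours the exothermic direction — shift to the right.
Only the nonzero effect(s) matter; the net shift is to the right.

right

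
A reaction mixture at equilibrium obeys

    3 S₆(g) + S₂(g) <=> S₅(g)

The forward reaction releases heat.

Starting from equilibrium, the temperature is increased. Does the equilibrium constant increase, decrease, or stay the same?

decreases

K depends on temperature via the van 't Hoff relation. The forward reaction is exothermic, so raising T decreases K.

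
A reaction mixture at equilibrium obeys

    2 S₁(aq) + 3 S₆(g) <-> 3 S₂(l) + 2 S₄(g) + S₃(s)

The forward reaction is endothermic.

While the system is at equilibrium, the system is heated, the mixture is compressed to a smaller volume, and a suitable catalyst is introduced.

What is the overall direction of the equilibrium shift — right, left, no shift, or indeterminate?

right

The forward reaction is endothermic. Raising T favours the endothermic direction — shift to the right.
Gas moles: reactants 3, products 2 (Δn_gas = -1). Compression shifts the system toward the side with fewer moles of gas — to the right.
A catalyst speeds both forward and reverse rates equally; it changes neither Q nor K — no shift from this change.
Only the nonzero effect(s) matter; the net shift is to the right.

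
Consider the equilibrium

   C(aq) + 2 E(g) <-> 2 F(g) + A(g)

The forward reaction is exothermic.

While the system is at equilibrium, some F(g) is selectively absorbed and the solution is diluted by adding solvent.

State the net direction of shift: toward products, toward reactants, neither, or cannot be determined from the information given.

cannot be determined

Removing F (g), a product, drives the reaction to the right.
Dilution lowers every aqueous concentration by the same factor. Δn_aq = 0 − 1 = -1, so the system shifts toward the side with more dissolved moles — to the left.
The individual effects push in opposite directions; without quantitative information the net direction cannot be determined.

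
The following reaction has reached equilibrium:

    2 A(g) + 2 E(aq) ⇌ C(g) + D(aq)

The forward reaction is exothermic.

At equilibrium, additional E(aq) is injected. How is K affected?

unchanged

The equilibrium constant depends only on temperature. This perturbation may move the position of equilibrium, but since T is unchanged, K itself is unchanged.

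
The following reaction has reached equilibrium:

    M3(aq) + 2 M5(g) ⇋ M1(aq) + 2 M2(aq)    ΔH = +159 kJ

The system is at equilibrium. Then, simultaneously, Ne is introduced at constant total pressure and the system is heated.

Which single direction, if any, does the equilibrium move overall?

Adding inert gas at constant total pressure expands the volume and lowers every reacting partial pressure. With Δn_gas = 0 − 2 = -2, Q moves away from K toward the side with fewer gas moles, so the system shifts toward the side with more gas moles — to the left.
The forward reaction is endothermic. Raising T favours the endothermic direction — shift to the right.
The individual effects push in opposite directions; without quantitative information the net direction cannot be determined.

cannot be determined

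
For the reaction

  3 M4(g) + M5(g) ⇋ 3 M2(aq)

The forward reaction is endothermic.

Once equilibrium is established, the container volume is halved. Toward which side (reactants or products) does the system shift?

right

Gas moles: reactants 4, products 0 (Δn_gas = -4). Compression shifts the system toward the side with fewer moles of gas — to the right.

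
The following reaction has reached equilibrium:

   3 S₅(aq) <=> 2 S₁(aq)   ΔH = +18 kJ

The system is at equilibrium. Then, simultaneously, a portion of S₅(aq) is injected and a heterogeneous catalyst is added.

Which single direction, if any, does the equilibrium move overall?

right

Adding S₅ (aq), a reactant, drives the reaction to the right.
A catalyst speeds both forward and reverse rates equally; it changes neither Q nor K — no shift from this change.
Only the nonzero effect(s) matter; the net shift is to the right.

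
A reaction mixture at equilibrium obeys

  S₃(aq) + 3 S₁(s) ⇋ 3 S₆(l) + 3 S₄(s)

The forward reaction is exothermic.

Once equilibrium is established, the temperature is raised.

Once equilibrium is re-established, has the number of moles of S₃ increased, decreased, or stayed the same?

increases

The forward reaction is exothermic. Raising T favours the endothermic direction — shift to the left.
The net shift is to the left. S₃ is a reactant, so its amount increases.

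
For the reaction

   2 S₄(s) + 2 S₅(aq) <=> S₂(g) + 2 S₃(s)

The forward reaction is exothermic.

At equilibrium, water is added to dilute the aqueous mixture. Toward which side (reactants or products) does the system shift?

left

Dilution lowers every aqueous concentration by the same factor. Δn_aq = 0 − 2 = -2, so the system shifts toward the side with more dissolved moles — to the left.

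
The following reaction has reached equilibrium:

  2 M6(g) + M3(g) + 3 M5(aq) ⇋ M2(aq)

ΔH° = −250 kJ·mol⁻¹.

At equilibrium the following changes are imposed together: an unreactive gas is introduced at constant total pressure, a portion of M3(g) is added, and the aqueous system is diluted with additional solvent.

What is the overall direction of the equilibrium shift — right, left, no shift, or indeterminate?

cannot be determined

Adding inert gas at constant total pressure expands the volume and lowers every reacting partial pressure. With Δn_gas = 0 − 3 = -3, Q moves away from K toward the side with fewer gas moles, so the system shifts toward the side with more gas moles — to the left.
Adding M3 (g), a reactant, drives the reaction to the right.
Dilution lowers every aqueous concentration by the same factor. Δn_aq = 1 − 3 = -2, so the system shifts toward the side with more dissolved moles — to the left.
The individual effects push in opposite directions; without quantitative information the net direction cannot be determined.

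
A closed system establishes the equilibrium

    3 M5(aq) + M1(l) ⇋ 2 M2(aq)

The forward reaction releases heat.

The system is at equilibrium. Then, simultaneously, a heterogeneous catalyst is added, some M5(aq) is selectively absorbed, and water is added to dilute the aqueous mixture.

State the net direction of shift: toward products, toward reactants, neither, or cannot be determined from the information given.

A catalyst speeds both forward and reverse rates equally; it changes neither Q nor K — no shift from this change.
Removing M5 (aq), a reactant, drives the reaction to the left.
Dilution lowers every aqueous concentration by the same factor. Δn_aq = 2 − 3 = -1, so the system shifts toward the side with more dissolved moles — to the left.
Only the nonzero effect(s) matter; the net shift is to the left.

left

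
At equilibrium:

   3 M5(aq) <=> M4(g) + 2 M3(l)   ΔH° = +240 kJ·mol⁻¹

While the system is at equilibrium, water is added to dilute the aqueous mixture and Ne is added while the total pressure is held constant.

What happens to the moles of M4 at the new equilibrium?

cannot be determined

Dilution lowers every aqueous concentration by the same factor. Δn_aq = 0 − 3 = -3, so the system shifts toward the side with more dissolved moles — to the left.
Adding inert gas at constant total pressure expands the volume and lowers every reacting partial pressure. With Δn_gas = 1 − 0 = +1, Q moves away from K toward the side with fewer gas moles, so the system shifts toward the side with more gas moles — to the right.
The two effects oppose each other, so the net shift — and hence the change in M4 — cannot be determined from the given information.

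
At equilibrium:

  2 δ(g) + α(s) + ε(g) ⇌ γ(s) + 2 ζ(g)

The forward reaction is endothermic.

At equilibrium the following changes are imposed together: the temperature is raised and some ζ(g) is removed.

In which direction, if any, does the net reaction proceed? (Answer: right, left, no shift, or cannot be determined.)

The forward reaction is endothermic. Raising T favours the endothermic direction — shift to the right.
Removing ζ (g), a product, drives the reaction to the right.
All effects act in the same direction — net shift to the right.

right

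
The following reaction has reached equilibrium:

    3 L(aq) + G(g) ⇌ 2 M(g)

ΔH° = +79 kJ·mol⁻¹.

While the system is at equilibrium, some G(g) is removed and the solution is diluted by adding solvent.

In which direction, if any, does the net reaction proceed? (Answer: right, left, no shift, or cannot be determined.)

Removing G (g), a reactant, drives the reaction to the left.
Dilution lowers every aqueous concentration by the same factor. Δn_aq = 0 − 3 = -3, so the system shifts toward the side with more dissolved moles — to the left.
All effects act in the same direction — net shift to the left.

left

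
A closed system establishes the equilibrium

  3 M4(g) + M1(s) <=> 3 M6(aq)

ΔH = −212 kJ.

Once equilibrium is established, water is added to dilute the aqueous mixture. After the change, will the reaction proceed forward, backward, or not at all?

right

Dilution lowers every aqueous concentration by the same factor. Δn_aq = 3 − 0 = +3, so the system shifts toward the side with more dissolved moles — to the right.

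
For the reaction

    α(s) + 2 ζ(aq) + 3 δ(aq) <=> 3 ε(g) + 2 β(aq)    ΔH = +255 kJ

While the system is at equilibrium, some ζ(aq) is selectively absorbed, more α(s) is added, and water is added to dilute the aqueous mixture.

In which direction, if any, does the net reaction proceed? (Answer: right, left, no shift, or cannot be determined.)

left

Removing ζ (aq), a reactant, drives the reaction to the left.
α is a pure solid; its activity is 1 regardless of amount, so Q is unaffected — no shift from this change.
Dilution lowers every aqueous concentration by the same factor. Δn_aq = 2 − 5 = -3, so the system shifts toward the side with more dissolved moles — to the left.
Only the nonzero effect(s) matter; the net shift is to the left.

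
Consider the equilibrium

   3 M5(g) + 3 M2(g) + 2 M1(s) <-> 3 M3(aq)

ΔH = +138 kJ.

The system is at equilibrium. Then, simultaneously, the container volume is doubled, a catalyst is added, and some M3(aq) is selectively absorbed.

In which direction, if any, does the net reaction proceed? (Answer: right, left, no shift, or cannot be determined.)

Gas moles: reactants 6, products 0 (Δn_gas = -6). Expansion shifts the system toward the side with more moles of gas — to the left.
A catalyst speeds both forward and reverse rates equally; it changes neither Q nor K — no shift from this change.
Removing M3 (aq), a product, drives the reaction to the right.
The individual effects push in opposite directions; without quantitative information the net direction cannot be determined.

cannot be determined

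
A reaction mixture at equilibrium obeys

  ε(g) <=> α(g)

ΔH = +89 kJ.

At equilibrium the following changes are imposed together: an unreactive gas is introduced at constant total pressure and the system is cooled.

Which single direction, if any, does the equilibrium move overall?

Adding inert gas at constant total pressure expands the volume, scaling every reacting partial pressure by the same factor. Δn_gas = 1 − 1 = 0, so Q is unchanged — no shift.
The forward reaction is endothermic. Lowering T favours the exothermic direction — shift to the left.
Only the nonzero effect(s) matter; the net shift is to the left.

left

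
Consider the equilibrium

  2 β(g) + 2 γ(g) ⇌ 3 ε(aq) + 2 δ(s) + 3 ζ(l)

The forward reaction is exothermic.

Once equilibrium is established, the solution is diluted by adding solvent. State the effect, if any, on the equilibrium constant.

unchanged

The equilibrium constant depends only on temperature. This perturbation may move the position of equilibrium, but since T is unchanged, K itself is unchanged.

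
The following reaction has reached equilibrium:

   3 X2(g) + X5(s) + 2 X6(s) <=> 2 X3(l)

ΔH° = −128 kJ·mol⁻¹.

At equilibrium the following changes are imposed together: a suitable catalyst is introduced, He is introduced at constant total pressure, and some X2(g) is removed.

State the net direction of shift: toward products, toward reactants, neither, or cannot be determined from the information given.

A catalyst speeds both forward and reverse rates equally; it changes neither Q nor K — no shift from this change.
Adding inert gas at constant total pressure expands the volume and lowers every reacting partial pressure. With Δn_gas = 0 − 3 = -3, Q moves away from K toward the side with fewer gas moles, so the system shifts toward the side with more gas moles — to the left.
Removing X2 (g), a reactant, drives the reaction to the left.
Only the nonzero effect(s) matter; the net shift is to the left.

left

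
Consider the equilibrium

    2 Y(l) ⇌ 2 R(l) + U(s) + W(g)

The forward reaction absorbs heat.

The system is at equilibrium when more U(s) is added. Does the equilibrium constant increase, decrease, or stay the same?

The equilibrium constant depends only on temperature. This perturbation changes neither the position of equilibrium nor K.

unchanged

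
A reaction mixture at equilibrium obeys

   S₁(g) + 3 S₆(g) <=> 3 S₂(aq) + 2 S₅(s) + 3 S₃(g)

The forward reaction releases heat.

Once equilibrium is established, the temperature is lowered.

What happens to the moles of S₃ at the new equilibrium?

increases

The forward reaction is exothermic. Lowering T favours the exothermic direction — shift to the right.
The net shift is to the right. S₃ is a product, so its amount increases.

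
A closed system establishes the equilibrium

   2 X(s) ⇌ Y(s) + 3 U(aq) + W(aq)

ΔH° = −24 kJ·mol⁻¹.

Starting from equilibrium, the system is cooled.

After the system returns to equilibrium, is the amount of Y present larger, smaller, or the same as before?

The forward reaction is exothermic. Lowering T favours the exothermic direction — shift to the right.
The net shift is to the right. Y is a product, so its amount increases.

increases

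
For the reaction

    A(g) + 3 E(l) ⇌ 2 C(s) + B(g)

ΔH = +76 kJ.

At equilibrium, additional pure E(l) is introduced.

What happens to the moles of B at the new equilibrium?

unchanged

E is a pure liquid; its activity is 1 regardless of amount, so Q is unaffected — no shift from this change.
No net shift occurs, so the amount of B is unchanged.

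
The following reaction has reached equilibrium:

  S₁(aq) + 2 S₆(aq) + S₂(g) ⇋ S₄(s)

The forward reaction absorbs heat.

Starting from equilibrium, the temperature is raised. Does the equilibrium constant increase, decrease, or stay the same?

K depends on temperature via the van 't Hoff relation. The forward reaction is endothermic, so raising T increases K.

increases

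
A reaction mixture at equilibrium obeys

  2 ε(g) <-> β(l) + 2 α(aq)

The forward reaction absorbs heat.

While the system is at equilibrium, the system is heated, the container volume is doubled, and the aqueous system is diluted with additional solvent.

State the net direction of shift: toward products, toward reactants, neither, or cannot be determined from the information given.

The forward reaction is endothermic. Raising T favours the endothermic direction — shift to the right.
Gas moles: reactants 2, products 0 (Δn_gas = -2). Expansion shifts the system toward the side with more moles of gas — to the left.
Dilution lowers every aqueous concentration by the same factor. Δn_aq = 2 − 0 = +2, so the system shifts toward the side with more dissolved moles — to the right.
The individual effects push in opposite directions; without quantitative information the net direction cannot be determined.

cannot be determined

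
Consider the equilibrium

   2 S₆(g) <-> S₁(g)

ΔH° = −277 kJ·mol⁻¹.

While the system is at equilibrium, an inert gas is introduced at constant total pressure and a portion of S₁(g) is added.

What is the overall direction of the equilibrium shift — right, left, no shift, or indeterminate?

left

Adding inert gas at constant total pressure expands the volume and lowers every reacting partial pressure. With Δn_gas = 1 − 2 = -1, Q moves away from K toward the side with fewer gas moles, so the system shifts toward the side with more gas moles — to the left.
Adding S₁ (g), a product, drives the reaction to the left.
All effects act in the same direction — net shift to the left.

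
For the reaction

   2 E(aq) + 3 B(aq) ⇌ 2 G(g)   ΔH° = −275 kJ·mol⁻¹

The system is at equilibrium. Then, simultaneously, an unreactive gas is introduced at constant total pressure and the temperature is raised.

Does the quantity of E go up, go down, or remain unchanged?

Adding inert gas at constant total pressure expands the volume and lowers every reacting partial pressure. With Δn_gas = 2 − 0 = +2, Q moves away from K toward the side with fewer gas moles, so the system shifts toward the side with more gas moles — to the right.
The forward reaction is exothermic. Raising T favours the endothermic direction — shift to the left.
The two effects oppose each other, so the net shift — and hence the change in E — cannot be determined from the given information.

cannot be determined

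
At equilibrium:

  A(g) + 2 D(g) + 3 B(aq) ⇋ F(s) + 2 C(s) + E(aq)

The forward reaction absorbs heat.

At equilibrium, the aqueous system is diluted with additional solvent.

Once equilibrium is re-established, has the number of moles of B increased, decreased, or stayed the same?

increases

Dilution lowers every aqueous concentration by the same factor. Δn_aq = 1 − 3 = -2, so the system shifts toward the side with more dissolved moles — to the left.
The net shift is to the left. B is a reactant, so its amount increases.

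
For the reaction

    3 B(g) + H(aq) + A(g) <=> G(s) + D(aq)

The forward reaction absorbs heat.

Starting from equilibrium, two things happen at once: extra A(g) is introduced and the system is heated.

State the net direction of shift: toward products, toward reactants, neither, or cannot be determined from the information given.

Adding A (g), a reactant, drives the reaction to the right.
The forward reaction is endothermic. Raising T favours the endothermic direction — shift to the right.
All effects act in the same direction — net shift to the right.

right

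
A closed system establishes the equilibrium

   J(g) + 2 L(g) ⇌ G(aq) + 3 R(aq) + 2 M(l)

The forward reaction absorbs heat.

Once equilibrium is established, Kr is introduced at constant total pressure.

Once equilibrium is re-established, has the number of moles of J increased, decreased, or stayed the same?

increases

Adding inert gas at constant total pressure expands the volume and lowers every reacting partial pressure. With Δn_gas = 0 − 3 = -3, Q moves away from K toward the side with fewer gas moles, so the system shifts toward the side with more gas moles — to the left.
The net shift is to the left. J is a reactant, so its amount increases.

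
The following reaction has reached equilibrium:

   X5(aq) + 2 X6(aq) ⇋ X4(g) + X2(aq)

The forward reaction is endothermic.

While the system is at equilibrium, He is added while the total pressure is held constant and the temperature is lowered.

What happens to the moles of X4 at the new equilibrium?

cannot be determined

Adding inert gas at constant total pressure expands the volume and lowers every reacting partial pressure. With Δn_gas = 1 − 0 = +1, Q moves away from K toward the side with fewer gas moles, so the system shifts toward the side with more gas moles — to the right.
The forward reaction is endothermic. Lowering T favours the exothermic direction — shift to the left.
The two effects oppose each other, so the net shift — and hence the change in X4 — cannot be determined from the given information.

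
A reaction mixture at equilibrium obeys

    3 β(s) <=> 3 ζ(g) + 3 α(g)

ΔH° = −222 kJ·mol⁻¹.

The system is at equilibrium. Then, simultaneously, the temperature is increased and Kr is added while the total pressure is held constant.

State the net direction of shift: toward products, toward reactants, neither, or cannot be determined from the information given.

The forward reaction is exothermic. Raising T favours the endothermic direction — shift to the left.
Adding inert gas at constant total pressure expands the volume and lowers every reacting partial pressure. With Δn_gas = 6 − 0 = +6, Q moves away from K toward the side with fewer gas moles, so the system shifts toward the side with more gas moles — to the right.
The individual effects push in opposite directions; without quantitative information the net direction cannot be determined.

cannot be determined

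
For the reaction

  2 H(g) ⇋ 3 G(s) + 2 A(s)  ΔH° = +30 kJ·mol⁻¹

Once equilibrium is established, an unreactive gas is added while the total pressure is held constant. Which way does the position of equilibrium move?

Adding inert gas at constant total pressure expands the volume and lowers every reacting partial pressure. With Δn_gas = 0 − 2 = -2, Q moves away from K toward the side with fewer gas moles, so the system shifts toward the side with more gas moles — to the left.

left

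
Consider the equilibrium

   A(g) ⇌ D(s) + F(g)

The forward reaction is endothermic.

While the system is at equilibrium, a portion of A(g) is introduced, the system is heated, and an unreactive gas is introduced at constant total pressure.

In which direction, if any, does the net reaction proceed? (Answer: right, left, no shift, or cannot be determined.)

right

Adding A (g), a reactant, drives the reaction to the right.
The forward reaction is endothermic. Raising T favours the endothermic direction — shift to the right.
Adding inert gas at constant total pressure expands the volume, scaling every reacting partial pressure by the same factor. Δn_gas = 1 − 1 = 0, so Q is unchanged — no shift.
Only the nonzero effect(s) matter; the net shift is to the right.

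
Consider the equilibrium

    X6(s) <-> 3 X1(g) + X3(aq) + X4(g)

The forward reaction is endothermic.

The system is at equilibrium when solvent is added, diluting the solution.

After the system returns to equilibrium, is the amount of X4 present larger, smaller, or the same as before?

Dilution lowers every aqueous concentration by the same factor. Δn_aq = 1 − 0 = +1, so the system shifts toward the side with more dissolved moles — to the right.
The net shift is to the right. X4 is a product, so its amount increases.

increases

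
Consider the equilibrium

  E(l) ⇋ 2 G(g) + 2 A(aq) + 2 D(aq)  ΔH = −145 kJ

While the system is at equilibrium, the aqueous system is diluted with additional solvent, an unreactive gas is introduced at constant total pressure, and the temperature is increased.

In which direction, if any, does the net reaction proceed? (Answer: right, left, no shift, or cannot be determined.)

cannot be determined

Dilution lowers every aqueous concentration by the same factor. Δn_aq = 4 − 0 = +4, so the system shifts toward the side with more dissolved moles — to the right.
Adding inert gas at constant total pressure expands the volume and lowers every reacting partial pressure. With Δn_gas = 2 − 0 = +2, Q moves away from K toward the side with fewer gas moles, so the system shifts toward the side with more gas moles — to the right.
The forward reaction is exothermic. Raising T favours the endothermic direction — shift to the left.
The individual effects push in opposite directions; without quantitative information the net direction cannot be determined.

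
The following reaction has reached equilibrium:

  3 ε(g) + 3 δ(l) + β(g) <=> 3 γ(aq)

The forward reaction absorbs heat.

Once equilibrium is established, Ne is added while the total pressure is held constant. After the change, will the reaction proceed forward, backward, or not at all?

Adding inert gas at constant total pressure expands the volume and lowers every reacting partial pressure. With Δn_gas = 0 − 4 = -4, Q moves away from K toward the side with fewer gas moles, so the system shifts toward the side with more gas moles — to the left.

left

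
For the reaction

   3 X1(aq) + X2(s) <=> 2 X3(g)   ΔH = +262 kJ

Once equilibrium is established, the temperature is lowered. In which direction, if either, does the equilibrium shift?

The forward reaction is endothermic. Lowering T favours the exothermic direction — shift to the left.

left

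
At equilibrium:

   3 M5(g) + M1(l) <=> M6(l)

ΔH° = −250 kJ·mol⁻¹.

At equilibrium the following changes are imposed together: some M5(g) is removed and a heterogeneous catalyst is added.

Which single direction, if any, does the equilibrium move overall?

Removing M5 (g), a reactant, drives the reaction to the left.
A catalyst speeds both forward and reverse rates equally; it changes neither Q nor K — no shift from this change.
Only the nonzero effect(s) matter; the net shift is to the left.

left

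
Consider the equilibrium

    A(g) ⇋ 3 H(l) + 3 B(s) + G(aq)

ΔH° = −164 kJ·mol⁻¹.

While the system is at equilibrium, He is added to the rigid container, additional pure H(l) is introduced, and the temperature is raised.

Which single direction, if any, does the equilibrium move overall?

At constant volume, adding an inert gas leaves every reacting species' partial pressure unchanged, so Q is unchanged — no shift from this change.
H is a pure liquid; its activity is 1 regardless of amount, so Q is unaffected — no shift from this change.
The forward reaction is exothermic. Raising T favours the endothermic direction — shift to the left.
Only the nonzero effect(s) matter; the net shift is to the left.

left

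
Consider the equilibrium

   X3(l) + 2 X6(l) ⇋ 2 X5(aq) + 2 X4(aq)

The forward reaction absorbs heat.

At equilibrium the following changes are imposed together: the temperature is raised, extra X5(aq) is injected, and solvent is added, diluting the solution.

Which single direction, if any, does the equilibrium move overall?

The forward reaction is endothermic. Raising T favours the endothermic direction — shift to the right.
Adding X5 (aq), a product, drives the reaction to the left.
Dilution lowers every aqueous concentration by the same factor. Δn_aq = 4 − 0 = +4, so the system shifts toward the side with more dissolved moles — to the right.
The individual effects push in opposite directions; without quantitative information the net direction cannot be determined.

cannot be determined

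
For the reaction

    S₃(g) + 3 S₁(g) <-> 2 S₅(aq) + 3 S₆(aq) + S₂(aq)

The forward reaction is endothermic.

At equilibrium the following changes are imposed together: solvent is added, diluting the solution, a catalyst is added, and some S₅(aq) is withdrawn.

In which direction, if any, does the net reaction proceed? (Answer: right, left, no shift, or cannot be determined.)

Dilution lowers every aqueous concentration by the same factor. Δn_aq = 6 − 0 = +6, so the system shifts toward the side with more dissolved moles — to the right.
A catalyst speeds both forward and reverse rates equally; it changes neither Q nor K — no shift from this change.
Removing S₅ (aq), a product, drives the reaction to the right.
Only the nonzero effect(s) matter; the net shift is to the right.

right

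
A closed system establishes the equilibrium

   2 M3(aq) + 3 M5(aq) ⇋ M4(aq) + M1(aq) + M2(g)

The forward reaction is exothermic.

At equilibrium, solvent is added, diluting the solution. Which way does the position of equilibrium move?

left

Dilution lowers every aqueous concentration by the same factor. Δn_aq = 2 − 5 = -3, so the system shifts toward the side with more dissolved moles — to the left.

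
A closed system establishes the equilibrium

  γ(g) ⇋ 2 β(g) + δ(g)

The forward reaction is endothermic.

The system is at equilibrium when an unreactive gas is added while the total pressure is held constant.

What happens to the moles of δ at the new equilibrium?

Adding inert gas at constant total pressure expands the volume and lowers every reacting partial pressure. With Δn_gas = 3 − 1 = +2, Q moves away from K toward the side with fewer gas moles, so the system shifts toward the side with more gas moles — to the right.
The net shift is to the right. δ is a product, so its amount increases.

increases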